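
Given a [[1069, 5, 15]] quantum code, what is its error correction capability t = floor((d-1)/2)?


Code parameters: [[1069, 5, 15]], distance d = 15.
Number of correctable errors = floor((d-1)/2)
= floor((15 - 1)/2)
= floor(14/2)
= 7

7


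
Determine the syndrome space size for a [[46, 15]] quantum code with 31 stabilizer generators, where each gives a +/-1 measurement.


Each stabilizer generator gives a binary (+1 or -1) measurement outcome.
With 31 independent generators:
Total syndromes = 2^31
= 2147483648

2147483648


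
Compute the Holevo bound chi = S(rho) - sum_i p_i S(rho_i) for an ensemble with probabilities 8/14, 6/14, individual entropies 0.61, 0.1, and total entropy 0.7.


chi = S(rho) - sum_i p_i * S(rho_i)
Weighted entropy = 8/14 * 0.61 + 6/14 * 0.1
= 0.3914
chi = 0.7 - 0.3914
= 0.3086

0.3086


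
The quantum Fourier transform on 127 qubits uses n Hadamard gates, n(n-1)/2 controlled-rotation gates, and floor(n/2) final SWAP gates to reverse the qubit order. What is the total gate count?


Hadamard gates: 127
Controlled rotations: n*(n-1)/2 = 127*126/2 = 8001
SWAP gates: floor(n/2) = floor(127/2) = 63
Total = 127 + 8001 + 63
= 8191

8191


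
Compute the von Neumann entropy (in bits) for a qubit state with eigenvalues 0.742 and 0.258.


S = -p*log2(p) - (1-p)*log2(1-p)
p = 0.7420, 1-p = 0.2580
= -0.7420 * log2(0.7420) - 0.2580 * log2(0.2580)
= -(-0.3194) - (-0.5043)
= 0.8237

0.8237


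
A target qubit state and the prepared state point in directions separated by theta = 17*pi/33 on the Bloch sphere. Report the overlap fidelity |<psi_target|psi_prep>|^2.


For states separated by angle theta on Bloch sphere:
F = cos^2(theta/2)
theta = 17*pi/33 = 1.6184
theta/2 = 0.8092
cos(theta/2) = 0.6901
F = 0.4762

0.4762


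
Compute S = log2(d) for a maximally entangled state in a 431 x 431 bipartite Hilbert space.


For a maximally entangled state in d x d:
S = log2(d) = log2(431)
= 8.7515

8.7515


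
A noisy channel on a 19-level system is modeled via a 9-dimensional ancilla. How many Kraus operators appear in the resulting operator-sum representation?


Tracing out the environment in an orthonormal basis {|i>_E} gives Kraus operators K_i = <i|_E U |0>_E.
Number of Kraus operators = dim(H_env) = d_env
= 9

9


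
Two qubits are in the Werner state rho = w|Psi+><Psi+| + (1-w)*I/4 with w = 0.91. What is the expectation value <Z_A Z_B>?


|Psi+> = (|01> + |10>)/sqrt(2)
For the pure Bell state, <Z_A Z_B> = -1 (Bell-state Pauli correlator).
The maximally-mixed part I/4 has tr(I/4 * P tensor P) = 0 for any traceless Pauli P.
So <Z_A Z_B>_rho = w * (-1) + (1 - w) * 0
= 0.91 * (-1)
= -0.9100

-0.9100


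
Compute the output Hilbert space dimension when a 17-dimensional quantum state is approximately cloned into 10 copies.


Output space = H^(tensor 10) where dim(H) = 17
dim = 17^10
= 289 (after 2 factors)
= 4913 (after 3 factors)
= 83521 (after 4 factors)
= 1419857 (after 5 factors)
= 24137569 (after 6 factors)
= 410338673 (after 7 factors)
= 6975757441 (after 8 factors)
= 118587876497 (after 9 factors)
= 2015993900449 (after 10 factors)
= 2015993900449

2015993900449


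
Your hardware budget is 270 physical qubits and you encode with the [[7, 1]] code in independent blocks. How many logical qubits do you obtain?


Each code block uses 7 physical qubits for 1 logical qubit(s).
Number of complete blocks = floor(270 / 7) = 38
Logical qubits = 38 * 1
= 38

38


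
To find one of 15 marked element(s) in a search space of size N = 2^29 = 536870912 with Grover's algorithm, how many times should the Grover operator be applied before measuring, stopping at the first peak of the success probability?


After j Grover iterations the success probability is P(j) = sin^2((2j+1)*theta), where sin(theta) = sqrt(k/N).
N = 2^29 = 536870912, k = 15
sin(theta) = sqrt(k/N) = 0.0001671516594
theta = arcsin(sqrt(k/N)) = 0.0001671516602 rad
P(j) reaches its first maximum when (2j+1)*theta is as close as possible to pi/2, i.e. j = round(pi/(4*theta) - 1/2).
pi/(4*theta) - 1/2 = 4698.2159
(For comparison, the common estimate pi/4 * sqrt(N/k) = 4698.7159; the exact maximiser is used here.)
Optimal iterations = 4698

4698


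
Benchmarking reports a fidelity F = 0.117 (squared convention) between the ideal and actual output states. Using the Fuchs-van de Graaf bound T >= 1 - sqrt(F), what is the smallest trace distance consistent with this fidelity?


Fuchs-van de Graaf (squared-fidelity convention): 1 - sqrt(F) <= T <= sqrt(1 - F).
Lower bound: T >= 1 - sqrt(F)
sqrt(F) = sqrt(0.117) = 0.3421
T >= 1 - 0.3421
T >= 0.6579

0.6579


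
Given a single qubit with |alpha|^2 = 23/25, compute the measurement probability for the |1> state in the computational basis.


|alpha|^2 = 23/25 = 0.9200
|beta|^2 = 1 - 23/25 = 2/25 = 0.0800
P(|1>) = |beta|^2 = 0.0800

0.0800


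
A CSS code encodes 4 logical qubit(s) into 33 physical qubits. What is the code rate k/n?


Code rate R = k/n
= 4/33
= 0.1212

0.1212


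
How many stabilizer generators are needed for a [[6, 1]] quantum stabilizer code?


For an [[n,k]] stabilizer code:
Number of stabilizer generators = n - k
= 6 - 1
= 5

5


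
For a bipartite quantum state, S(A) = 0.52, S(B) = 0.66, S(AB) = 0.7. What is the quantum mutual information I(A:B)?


I(A:B) = S(A) + S(B) - S(AB)
= 0.52 + 0.66 - 0.7
= 0.4800

0.4800


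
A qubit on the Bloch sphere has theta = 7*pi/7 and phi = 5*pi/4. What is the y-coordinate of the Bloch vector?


theta = 3.1416, phi = 3.9270
r_y = sin(theta)*sin(phi) = 0.0000 * -0.7071
r_y = 0.0000

0.0000


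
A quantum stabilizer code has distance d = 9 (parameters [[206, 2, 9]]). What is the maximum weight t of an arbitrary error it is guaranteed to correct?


Code parameters: [[206, 2, 9]], distance d = 9.
Number of correctable errors = floor((d-1)/2)
= floor((9 - 1)/2)
= floor(8/2)
= 4

4


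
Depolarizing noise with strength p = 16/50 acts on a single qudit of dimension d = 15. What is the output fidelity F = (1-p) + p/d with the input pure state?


F = (1-p) + p/d
= (1 - 0.3200) + 0.3200/15
= 0.6800 + 0.0213
= 0.7013

0.7013


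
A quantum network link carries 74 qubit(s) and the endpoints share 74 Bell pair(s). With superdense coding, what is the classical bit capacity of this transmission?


Superdense coding allows 2 classical bits per shared entangled pair.
74 pair(s) -> 2 * 74 = 148 classical bits

148


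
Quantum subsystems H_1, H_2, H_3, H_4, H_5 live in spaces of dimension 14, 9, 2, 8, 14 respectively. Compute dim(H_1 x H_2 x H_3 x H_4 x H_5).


dim(H_1 x H_2 x H_3 x H_4 x H_5) = 14 * 9 * 2 * 8 * 14
= 126 * 2 * 8 * 14
= 252 * 8 * 14
= 2016 * 14
= 28224

28224


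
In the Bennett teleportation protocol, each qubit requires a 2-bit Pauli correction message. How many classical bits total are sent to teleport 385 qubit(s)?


Quantum teleportation requires 2 classical bits per qubit teleported.
385 qubit(s) -> 2 * 385 = 770 classical bits

770


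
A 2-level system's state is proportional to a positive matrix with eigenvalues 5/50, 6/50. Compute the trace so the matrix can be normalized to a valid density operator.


tr(M) = sum of eigenvalues
= 5/50 + 6/50
= 11/50
= 0.2200

0.2200


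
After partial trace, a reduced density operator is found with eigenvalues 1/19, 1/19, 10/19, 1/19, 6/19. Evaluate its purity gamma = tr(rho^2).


tr(rho^2) = sum of eigenvalues squared
= (1/19)^2 + (1/19)^2 + (10/19)^2 + (1/19)^2 + (6/19)^2
= (1 + 1 + 100 + 1 + 36) / 361
= 139/361
= 0.3850

0.3850


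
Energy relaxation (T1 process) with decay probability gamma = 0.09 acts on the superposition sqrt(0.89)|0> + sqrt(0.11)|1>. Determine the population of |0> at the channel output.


For amplitude damping with parameter gamma on state sqrt(a)|0> + sqrt(b)|1>:
alpha^2 = 0.89, beta^2 = 0.11
P(|0>) = alpha^2 + gamma * beta^2
= 0.89 + 0.09 * 0.11
= 0.89 + 0.0099
= 0.8999

0.8999


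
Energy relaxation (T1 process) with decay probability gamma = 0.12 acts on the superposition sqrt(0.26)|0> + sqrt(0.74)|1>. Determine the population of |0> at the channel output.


For amplitude damping with parameter gamma on state sqrt(a)|0> + sqrt(b)|1>:
alpha^2 = 0.26, beta^2 = 0.74
P(|0>) = alpha^2 + gamma * beta^2
= 0.26 + 0.12 * 0.74
= 0.26 + 0.0888
= 0.3488

0.3488


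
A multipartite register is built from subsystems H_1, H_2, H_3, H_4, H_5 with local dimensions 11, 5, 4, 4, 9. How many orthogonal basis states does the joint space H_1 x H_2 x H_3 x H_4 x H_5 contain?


dim(H_1 x H_2 x H_3 x H_4 x H_5) = 11 * 5 * 4 * 4 * 9
= 55 * 4 * 4 * 9
= 220 * 4 * 9
= 880 * 9
= 7920

7920


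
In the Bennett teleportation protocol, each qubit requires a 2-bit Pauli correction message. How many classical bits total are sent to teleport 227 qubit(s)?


Quantum teleportation requires 2 classical bits per qubit teleported.
227 qubit(s) -> 2 * 227 = 454 classical bits

454


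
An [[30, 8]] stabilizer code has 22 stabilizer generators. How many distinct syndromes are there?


Each stabilizer generator gives a binary (+1 or -1) measurement outcome.
With 22 independent generators:
Total syndromes = 2^22
= 4194304

4194304


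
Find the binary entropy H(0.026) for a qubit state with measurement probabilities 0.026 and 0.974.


S = -p*log2(p) - (1-p)*log2(1-p)
p = 0.0260, 1-p = 0.9740
= -0.0260 * log2(0.0260) - 0.9740 * log2(0.9740)
= -(-0.1369) - (-0.0370)
= 0.1739

0.1739


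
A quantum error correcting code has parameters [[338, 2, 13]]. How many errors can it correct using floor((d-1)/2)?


Code parameters: [[338, 2, 13]], distance d = 13.
Number of correctable errors = floor((d-1)/2)
= floor((13 - 1)/2)
= floor(12/2)
= 6

6


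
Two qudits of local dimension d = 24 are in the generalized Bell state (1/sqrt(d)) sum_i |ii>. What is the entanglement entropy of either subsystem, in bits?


For a maximally entangled state in d x d:
S = log2(d) = log2(24)
= 4.5850

4.5850


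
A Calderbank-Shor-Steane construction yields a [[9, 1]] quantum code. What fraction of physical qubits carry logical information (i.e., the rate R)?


Code rate R = k/n
= 1/9
= 0.1111

0.1111


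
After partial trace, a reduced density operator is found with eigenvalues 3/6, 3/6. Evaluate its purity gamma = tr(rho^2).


tr(rho^2) = sum of eigenvalues squared
= (3/6)^2 + (3/6)^2
= (9 + 9) / 36
= 18/36
= 0.5000

0.5000


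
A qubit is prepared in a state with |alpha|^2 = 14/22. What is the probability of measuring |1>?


|alpha|^2 = 14/22 = 0.6364
|beta|^2 = 1 - 14/22 = 8/22 = 0.3636
P(|1>) = |beta|^2 = 0.3636

0.3636


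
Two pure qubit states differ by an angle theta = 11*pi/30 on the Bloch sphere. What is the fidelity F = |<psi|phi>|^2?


For states separated by angle theta on Bloch sphere:
F = cos^2(theta/2)
theta = 11*pi/30 = 1.1519
theta/2 = 0.5760
cos(theta/2) = 0.8387
F = 0.7034

0.7034


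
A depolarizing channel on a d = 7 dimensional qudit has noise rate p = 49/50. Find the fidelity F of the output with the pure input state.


F = (1-p) + p/d
= (1 - 0.9800) + 0.9800/7
= 0.0200 + 0.1400
= 0.1600

0.1600


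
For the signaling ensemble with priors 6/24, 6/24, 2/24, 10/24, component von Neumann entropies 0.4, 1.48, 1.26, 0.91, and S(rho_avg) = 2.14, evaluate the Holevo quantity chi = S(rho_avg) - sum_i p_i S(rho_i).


chi = S(rho) - sum_i p_i * S(rho_i)
Weighted entropy = 6/24 * 0.4 + 6/24 * 1.48 + 2/24 * 1.26 + 10/24 * 0.91
= 0.9542
chi = 2.14 - 0.9542
= 1.1858

1.1858


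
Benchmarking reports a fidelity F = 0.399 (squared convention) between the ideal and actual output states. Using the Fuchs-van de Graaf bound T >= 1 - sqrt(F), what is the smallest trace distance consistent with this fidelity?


Fuchs-van de Graaf (squared-fidelity convention): 1 - sqrt(F) <= T <= sqrt(1 - F).
Lower bound: T >= 1 - sqrt(F)
sqrt(F) = sqrt(0.399) = 0.6317
T >= 1 - 0.6317
T >= 0.3683

0.3683


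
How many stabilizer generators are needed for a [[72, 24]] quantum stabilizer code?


For an [[n,k]] stabilizer code:
Number of stabilizer generators = n - k
= 72 - 24
= 48

48


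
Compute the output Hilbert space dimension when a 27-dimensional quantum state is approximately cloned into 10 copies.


Output space = H^(tensor 10) where dim(H) = 27
dim = 27^10
= 729 (after 2 factors)
= 19683 (after 3 factors)
= 531441 (after 4 factors)
= 14348907 (after 5 factors)
= 387420489 (after 6 factors)
= 10460353203 (after 7 factors)
= 282429536481 (after 8 factors)
= 7625597484987 (after 9 factors)
= 205891132094649 (after 10 factors)
= 205891132094649

205891132094649


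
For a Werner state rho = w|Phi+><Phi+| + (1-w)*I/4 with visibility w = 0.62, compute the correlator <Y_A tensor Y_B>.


|Phi+> = (|00> + |11>)/sqrt(2)
For the pure Bell state, <Y_A Y_B> = -1 (Bell-state Pauli correlator).
The maximally-mixed part I/4 has tr(I/4 * P tensor P) = 0 for any traceless Pauli P.
So <Y_A Y_B>_rho = w * (-1) + (1 - w) * 0
= 0.62 * (-1)
= -0.6200

-0.6200


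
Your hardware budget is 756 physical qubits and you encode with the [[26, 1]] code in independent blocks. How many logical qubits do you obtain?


Each code block uses 26 physical qubits for 1 logical qubit(s).
Number of complete blocks = floor(756 / 26) = 29
Logical qubits = 29 * 1
= 29

29


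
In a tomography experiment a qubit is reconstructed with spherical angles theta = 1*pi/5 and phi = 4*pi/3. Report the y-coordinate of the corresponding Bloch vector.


theta = 0.6283, phi = 4.1888
r_y = sin(theta)*sin(phi) = 0.5878 * -0.8660
r_y = -0.5090

-0.5090


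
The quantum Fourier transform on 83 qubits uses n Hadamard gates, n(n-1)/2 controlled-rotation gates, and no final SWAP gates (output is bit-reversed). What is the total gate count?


Hadamard gates: 83
Controlled rotations: n*(n-1)/2 = 83*82/2 = 3403
SWAP gates: 0 (omitted)
Total = 83 + 3403
= 3486

3486


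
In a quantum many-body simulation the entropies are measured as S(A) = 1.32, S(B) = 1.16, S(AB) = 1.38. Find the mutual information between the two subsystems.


I(A:B) = S(A) + S(B) - S(AB)
= 1.32 + 1.16 - 1.38
= 1.1000

1.1000


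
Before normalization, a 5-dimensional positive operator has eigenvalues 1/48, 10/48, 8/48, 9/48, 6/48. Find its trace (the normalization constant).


tr(M) = sum of eigenvalues
= 1/48 + 10/48 + 8/48 + 9/48 + 6/48
= 34/48
= 0.7083

0.7083


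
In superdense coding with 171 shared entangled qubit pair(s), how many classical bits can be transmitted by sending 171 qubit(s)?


Superdense coding allows 2 classical bits per shared entangled pair.
171 pair(s) -> 2 * 171 = 342 classical bits

342


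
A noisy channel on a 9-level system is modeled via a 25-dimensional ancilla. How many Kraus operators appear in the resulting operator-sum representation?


Tracing out the environment in an orthonormal basis {|i>_E} gives Kraus operators K_i = <i|_E U |0>_E.
Number of Kraus operators = dim(H_env) = d_env
= 25

25


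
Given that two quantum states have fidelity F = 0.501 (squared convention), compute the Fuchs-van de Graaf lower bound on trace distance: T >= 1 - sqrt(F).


Fuchs-van de Graaf (squared-fidelity convention): 1 - sqrt(F) <= T <= sqrt(1 - F).
Lower bound: T >= 1 - sqrt(F)
sqrt(F) = sqrt(0.501) = 0.7078
T >= 1 - 0.7078
T >= 0.2922

0.2922


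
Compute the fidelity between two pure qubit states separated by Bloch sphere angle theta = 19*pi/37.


For states separated by angle theta on Bloch sphere:
F = cos^2(theta/2)
theta = 19*pi/37 = 1.6133
theta/2 = 0.8066
cos(theta/2) = 0.6919
F = 0.4788

0.4788


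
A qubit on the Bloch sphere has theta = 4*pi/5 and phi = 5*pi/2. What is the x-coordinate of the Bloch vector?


theta = 2.5133, phi = 7.8540
r_x = sin(theta)*cos(phi) = 0.5878 * 0.0000
r_x = 0.0000

0.0000


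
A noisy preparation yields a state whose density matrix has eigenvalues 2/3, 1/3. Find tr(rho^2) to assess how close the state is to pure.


tr(rho^2) = sum of eigenvalues squared
= (2/3)^2 + (1/3)^2
= (4 + 1) / 9
= 5/9
= 0.5556

0.5556


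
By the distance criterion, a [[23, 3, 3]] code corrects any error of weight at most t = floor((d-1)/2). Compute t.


Code parameters: [[23, 3, 3]], distance d = 3.
Number of correctable errors = floor((d-1)/2)
= floor((3 - 1)/2)
= floor(2/2)
= 1

1


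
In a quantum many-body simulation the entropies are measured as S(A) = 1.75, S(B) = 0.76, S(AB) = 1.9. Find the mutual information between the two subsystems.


I(A:B) = S(A) + S(B) - S(AB)
= 1.75 + 0.76 - 1.9
= 0.6100

0.6100


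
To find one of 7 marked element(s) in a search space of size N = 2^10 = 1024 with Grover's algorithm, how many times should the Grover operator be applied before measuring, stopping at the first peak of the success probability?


After j Grover iterations the success probability is P(j) = sin^2((2j+1)*theta), where sin(theta) = sqrt(k/N).
N = 2^10 = 1024, k = 7
sin(theta) = sqrt(k/N) = 0.08267972847
theta = arcsin(sqrt(k/N)) = 0.08277421834 rad
P(j) reaches its first maximum when (2j+1)*theta is as close as possible to pi/2, i.e. j = round(pi/(4*theta) - 1/2).
pi/(4*theta) - 1/2 = 8.9884
(For comparison, the common estimate pi/4 * sqrt(N/k) = 9.4993; the exact maximiser is used here.)
Optimal iterations = 9

9


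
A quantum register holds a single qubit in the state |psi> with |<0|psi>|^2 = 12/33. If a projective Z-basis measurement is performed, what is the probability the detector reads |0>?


|alpha|^2 = 12/33 = 0.3636
|beta|^2 = 1 - 12/33 = 21/33 = 0.6364
P(|0>) = |alpha|^2 = 0.3636

0.3636


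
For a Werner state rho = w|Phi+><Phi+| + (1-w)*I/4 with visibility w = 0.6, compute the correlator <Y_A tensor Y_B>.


|Phi+> = (|00> + |11>)/sqrt(2)
For the pure Bell state, <Y_A Y_B> = -1 (Bell-state Pauli correlator).
The maximally-mixed part I/4 has tr(I/4 * P tensor P) = 0 for any traceless Pauli P.
So <Y_A Y_B>_rho = w * (-1) + (1 - w) * 0
= 0.6 * (-1)
= -0.6000

-0.6000


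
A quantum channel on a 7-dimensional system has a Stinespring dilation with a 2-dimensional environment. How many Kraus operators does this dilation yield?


Tracing out the environment in an orthonormal basis {|i>_E} gives Kraus operators K_i = <i|_E U |0>_E.
Number of Kraus operators = dim(H_env) = d_env
= 2

2


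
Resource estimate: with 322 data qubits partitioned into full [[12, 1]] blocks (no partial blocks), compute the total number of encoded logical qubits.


Each code block uses 12 physical qubits for 1 logical qubit(s).
Number of complete blocks = floor(322 / 12) = 26
Logical qubits = 26 * 1
= 26

26


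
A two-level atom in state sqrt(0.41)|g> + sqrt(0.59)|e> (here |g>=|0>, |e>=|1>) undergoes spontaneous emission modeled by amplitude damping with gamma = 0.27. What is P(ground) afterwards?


For amplitude damping with parameter gamma on state sqrt(a)|0> + sqrt(b)|1>:
alpha^2 = 0.41, beta^2 = 0.59
P(|0>) = alpha^2 + gamma * beta^2
= 0.41 + 0.27 * 0.59
= 0.41 + 0.1593
= 0.5693

0.5693


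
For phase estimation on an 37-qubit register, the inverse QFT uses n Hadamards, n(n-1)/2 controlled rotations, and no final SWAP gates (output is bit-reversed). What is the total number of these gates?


Hadamard gates: 37
Controlled rotations: n*(n-1)/2 = 37*36/2 = 666
SWAP gates: 0 (omitted)
Total = 37 + 666
= 703

703


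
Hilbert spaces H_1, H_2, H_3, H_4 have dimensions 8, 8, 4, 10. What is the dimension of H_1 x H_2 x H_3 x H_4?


dim(H_1 x H_2 x H_3 x H_4) = 8 * 8 * 4 * 10
= 64 * 4 * 10
= 256 * 10
= 2560

2560


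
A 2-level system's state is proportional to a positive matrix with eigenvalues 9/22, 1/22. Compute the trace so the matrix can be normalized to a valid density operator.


tr(M) = sum of eigenvalues
= 9/22 + 1/22
= 10/22
= 0.4545

0.4545


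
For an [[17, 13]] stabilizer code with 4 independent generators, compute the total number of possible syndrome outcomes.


Each stabilizer generator gives a binary (+1 or -1) measurement outcome.
With 4 independent generators:
Total syndromes = 2^4
= 16

16


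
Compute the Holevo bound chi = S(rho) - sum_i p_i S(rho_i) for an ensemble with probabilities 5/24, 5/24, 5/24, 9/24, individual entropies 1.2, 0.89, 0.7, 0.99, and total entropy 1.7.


chi = S(rho) - sum_i p_i * S(rho_i)
Weighted entropy = 5/24 * 1.2 + 5/24 * 0.89 + 5/24 * 0.7 + 9/24 * 0.99
= 0.9525
chi = 1.7 - 0.9525
= 0.7475

0.7475


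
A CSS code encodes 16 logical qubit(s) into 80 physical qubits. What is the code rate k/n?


Code rate R = k/n
= 16/80
= 0.2000

0.2000


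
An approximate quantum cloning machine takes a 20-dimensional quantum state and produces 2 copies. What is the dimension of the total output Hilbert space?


Output space = H^(tensor 2) where dim(H) = 20
dim = 20^2
= 400

400


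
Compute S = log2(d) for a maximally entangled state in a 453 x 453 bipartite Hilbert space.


For a maximally entangled state in d x d:
S = log2(d) = log2(453)
= 8.8234

8.8234


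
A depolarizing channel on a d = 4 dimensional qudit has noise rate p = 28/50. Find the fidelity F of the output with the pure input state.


F = (1-p) + p/d
= (1 - 0.5600) + 0.5600/4
= 0.4400 + 0.1400
= 0.5800

0.5800


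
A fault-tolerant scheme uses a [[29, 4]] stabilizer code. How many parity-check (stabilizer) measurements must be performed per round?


For an [[n,k]] stabilizer code:
Number of stabilizer generators = n - k
= 29 - 4
= 25

25


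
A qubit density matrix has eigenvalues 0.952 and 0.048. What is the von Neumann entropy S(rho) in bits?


S = -p*log2(p) - (1-p)*log2(1-p)
p = 0.9520, 1-p = 0.0480
= -0.9520 * log2(0.9520) - 0.0480 * log2(0.0480)
= -(-0.0676) - (-0.2103)
= 0.2778

0.2778


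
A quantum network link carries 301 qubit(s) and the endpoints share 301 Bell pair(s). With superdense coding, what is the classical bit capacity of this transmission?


Superdense coding allows 2 classical bits per shared entangled pair.
301 pair(s) -> 2 * 301 = 602 classical bits

602


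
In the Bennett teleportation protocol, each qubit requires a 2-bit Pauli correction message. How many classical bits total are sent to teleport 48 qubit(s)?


Quantum teleportation requires 2 classical bits per qubit teleported.
48 qubit(s) -> 2 * 48 = 96 classical bits

96


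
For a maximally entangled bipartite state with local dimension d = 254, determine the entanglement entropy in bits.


For a maximally entangled state in d x d:
S = log2(d) = log2(254)
= 7.9887

7.9887


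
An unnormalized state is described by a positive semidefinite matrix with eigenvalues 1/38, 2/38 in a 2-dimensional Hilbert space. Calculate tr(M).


tr(M) = sum of eigenvalues
= 1/38 + 2/38
= 3/38
= 0.0789

0.0789


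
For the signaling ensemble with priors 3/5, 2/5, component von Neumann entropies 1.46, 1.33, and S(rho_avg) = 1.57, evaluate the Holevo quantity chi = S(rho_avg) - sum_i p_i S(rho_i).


chi = S(rho) - sum_i p_i * S(rho_i)
Weighted entropy = 3/5 * 1.46 + 2/5 * 1.33
= 1.4080
chi = 1.57 - 1.4080
= 0.1620

0.1620


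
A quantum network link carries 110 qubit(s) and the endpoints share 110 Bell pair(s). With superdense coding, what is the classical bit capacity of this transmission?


Superdense coding allows 2 classical bits per shared entangled pair.
110 pair(s) -> 2 * 110 = 220 classical bits

220


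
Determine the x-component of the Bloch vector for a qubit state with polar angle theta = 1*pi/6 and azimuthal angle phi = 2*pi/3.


theta = 0.5236, phi = 2.0944
r_x = sin(theta)*cos(phi) = 0.5000 * -0.5000
r_x = -0.2500

-0.2500


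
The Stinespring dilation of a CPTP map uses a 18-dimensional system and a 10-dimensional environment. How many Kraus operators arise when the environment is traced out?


Tracing out the environment in an orthonormal basis {|i>_E} gives Kraus operators K_i = <i|_E U |0>_E.
Number of Kraus operators = dim(H_env) = d_env
= 10

10


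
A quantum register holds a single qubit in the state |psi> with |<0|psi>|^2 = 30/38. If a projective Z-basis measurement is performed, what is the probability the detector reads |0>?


|alpha|^2 = 30/38 = 0.7895
|beta|^2 = 1 - 30/38 = 8/38 = 0.2105
P(|0>) = |alpha|^2 = 0.7895

0.7895


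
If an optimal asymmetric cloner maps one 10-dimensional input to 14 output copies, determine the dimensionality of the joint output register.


Output space = H^(tensor 14) where dim(H) = 10
dim = 10^14
= 100 (after 2 factors)
= 1000 (after 3 factors)
= 10000 (after 4 factors)
= 100000 (after 5 factors)
= 1000000 (after 6 factors)
= 10000000 (after 7 factors)
= 100000000 (after 8 factors)
= 1000000000 (after 9 factors)
= 10000000000 (after 10 factors)
= 100000000000 (after 11 factors)
= 1000000000000 (after 12 factors)
= 10000000000000 (after 13 factors)
= 100000000000000 (after 14 factors)
= 100000000000000

100000000000000


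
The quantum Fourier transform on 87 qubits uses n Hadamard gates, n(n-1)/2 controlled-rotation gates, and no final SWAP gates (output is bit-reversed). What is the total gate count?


Hadamard gates: 87
Controlled rotations: n*(n-1)/2 = 87*86/2 = 3741
SWAP gates: 0 (omitted)
Total = 87 + 3741
= 3828

3828


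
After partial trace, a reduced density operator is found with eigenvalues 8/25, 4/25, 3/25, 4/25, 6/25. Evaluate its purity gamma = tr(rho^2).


tr(rho^2) = sum of eigenvalues squared
= (8/25)^2 + (4/25)^2 + (3/25)^2 + (4/25)^2 + (6/25)^2
= (64 + 16 + 9 + 16 + 36) / 625
= 141/625
= 0.2256

0.2256


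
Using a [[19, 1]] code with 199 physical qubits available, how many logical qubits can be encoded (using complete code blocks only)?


Each code block uses 19 physical qubits for 1 logical qubit(s).
Number of complete blocks = floor(199 / 19) = 10
Logical qubits = 10 * 1
= 10

10


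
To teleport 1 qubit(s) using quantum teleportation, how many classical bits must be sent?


Quantum teleportation requires 2 classical bits per qubit teleported.
1 qubit(s) -> 2 * 1 = 2 classical bits

2


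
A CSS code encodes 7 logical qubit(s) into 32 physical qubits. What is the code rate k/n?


Code rate R = k/n
= 7/32
= 0.2188

0.2188


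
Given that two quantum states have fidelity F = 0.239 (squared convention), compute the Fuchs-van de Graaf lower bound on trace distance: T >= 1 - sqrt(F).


Fuchs-van de Graaf (squared-fidelity convention): 1 - sqrt(F) <= T <= sqrt(1 - F).
Lower bound: T >= 1 - sqrt(F)
sqrt(F) = sqrt(0.239) = 0.4889
T >= 1 - 0.4889
T >= 0.5111

0.5111


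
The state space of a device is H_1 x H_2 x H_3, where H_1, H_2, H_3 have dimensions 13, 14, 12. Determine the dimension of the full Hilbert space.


dim(H_1 x H_2 x H_3) = 13 * 14 * 12
= 182 * 12
= 2184

2184


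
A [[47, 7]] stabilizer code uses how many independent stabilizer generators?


For an [[n,k]] stabilizer code:
Number of stabilizer generators = n - k
= 47 - 7
= 40

40


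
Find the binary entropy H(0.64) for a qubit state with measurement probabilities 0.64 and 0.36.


S = -p*log2(p) - (1-p)*log2(1-p)
p = 0.6400, 1-p = 0.3600
= -0.6400 * log2(0.6400) - 0.3600 * log2(0.3600)
= -(-0.4121) - (-0.5306)
= 0.9427

0.9427


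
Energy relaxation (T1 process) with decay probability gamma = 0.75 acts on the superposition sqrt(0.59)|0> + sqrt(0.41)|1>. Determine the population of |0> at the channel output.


For amplitude damping with parameter gamma on state sqrt(a)|0> + sqrt(b)|1>:
alpha^2 = 0.59, beta^2 = 0.41
P(|0>) = alpha^2 + gamma * beta^2
= 0.59 + 0.75 * 0.41
= 0.59 + 0.3075
= 0.8975

0.8975


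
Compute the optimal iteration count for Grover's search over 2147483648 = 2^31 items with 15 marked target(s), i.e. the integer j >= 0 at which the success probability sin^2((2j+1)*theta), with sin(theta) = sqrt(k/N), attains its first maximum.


After j Grover iterations the success probability is P(j) = sin^2((2j+1)*theta), where sin(theta) = sqrt(k/N).
N = 2^31 = 2147483648, k = 15
sin(theta) = sqrt(k/N) = 8.35758297e-05
theta = arcsin(sqrt(k/N)) = 8.357582979e-05 rad
P(j) reaches its first maximum when (2j+1)*theta is as close as possible to pi/2, i.e. j = round(pi/(4*theta) - 1/2).
pi/(4*theta) - 1/2 = 9396.9318
(For comparison, the common estimate pi/4 * sqrt(N/k) = 9397.4318; the exact maximiser is used here.)
Optimal iterations = 9397

9397


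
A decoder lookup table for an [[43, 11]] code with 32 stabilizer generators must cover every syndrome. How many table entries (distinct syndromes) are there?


Each stabilizer generator gives a binary (+1 or -1) measurement outcome.
With 32 independent generators:
Total syndromes = 2^32
= 4294967296

4294967296


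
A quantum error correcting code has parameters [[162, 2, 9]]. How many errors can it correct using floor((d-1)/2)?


Code parameters: [[162, 2, 9]], distance d = 9.
Number of correctable errors = floor((d-1)/2)
= floor((9 - 1)/2)
= floor(8/2)
= 4

4


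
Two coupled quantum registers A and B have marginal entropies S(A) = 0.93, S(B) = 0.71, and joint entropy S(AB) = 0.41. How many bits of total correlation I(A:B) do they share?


I(A:B) = S(A) + S(B) - S(AB)
= 0.93 + 0.71 - 0.41
= 1.2300

1.2300


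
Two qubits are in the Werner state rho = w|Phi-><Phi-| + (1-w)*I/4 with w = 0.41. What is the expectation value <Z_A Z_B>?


|Phi-> = (|00> - |11>)/sqrt(2)
For the pure Bell state, <Z_A Z_B> = +1 (Bell-state Pauli correlator).
The maximally-mixed part I/4 has tr(I/4 * P tensor P) = 0 for any traceless Pauli P.
So <Z_A Z_B>_rho = w * (+1) + (1 - w) * 0
= 0.41 * (+1)
= 0.4100

0.4100


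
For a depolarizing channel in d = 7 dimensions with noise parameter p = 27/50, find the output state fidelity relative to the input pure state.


F = (1-p) + p/d
= (1 - 0.5400) + 0.5400/7
= 0.4600 + 0.0771
= 0.5371

0.5371


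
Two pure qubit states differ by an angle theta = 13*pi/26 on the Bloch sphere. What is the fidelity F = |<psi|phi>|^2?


For states separated by angle theta on Bloch sphere:
F = cos^2(theta/2)
theta = 13*pi/26 = 1.5708
theta/2 = 0.7854
cos(theta/2) = 0.7071
F = 0.5000

0.5000


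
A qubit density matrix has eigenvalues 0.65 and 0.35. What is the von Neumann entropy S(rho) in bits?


S = -p*log2(p) - (1-p)*log2(1-p)
p = 0.6500, 1-p = 0.3500
= -0.6500 * log2(0.6500) - 0.3500 * log2(0.3500)
= -(-0.4040) - (-0.5301)
= 0.9341

0.9341


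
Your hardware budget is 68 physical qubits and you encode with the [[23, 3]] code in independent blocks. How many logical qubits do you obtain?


Each code block uses 23 physical qubits for 3 logical qubit(s).
Number of complete blocks = floor(68 / 23) = 2
Logical qubits = 2 * 3
= 6

6


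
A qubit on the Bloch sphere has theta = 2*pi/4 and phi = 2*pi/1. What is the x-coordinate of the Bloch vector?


theta = 1.5708, phi = 6.2832
r_x = sin(theta)*cos(phi) = 1.0000 * 1.0000
r_x = 1.0000

1.0000


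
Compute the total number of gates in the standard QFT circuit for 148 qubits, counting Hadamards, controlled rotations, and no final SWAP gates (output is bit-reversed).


Hadamard gates: 148
Controlled rotations: n*(n-1)/2 = 148*147/2 = 10878
SWAP gates: 0 (omitted)
Total = 148 + 10878
= 11026

11026


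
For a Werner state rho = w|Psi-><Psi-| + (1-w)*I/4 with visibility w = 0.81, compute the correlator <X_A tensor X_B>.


|Psi-> = (|01> - |10>)/sqrt(2)
For the pure Bell state, <X_A X_B> = -1 (Bell-state Pauli correlator).
The maximally-mixed part I/4 has tr(I/4 * P tensor P) = 0 for any traceless Pauli P.
So <X_A X_B>_rho = w * (-1) + (1 - w) * 0
= 0.81 * (-1)
= -0.8100

-0.8100


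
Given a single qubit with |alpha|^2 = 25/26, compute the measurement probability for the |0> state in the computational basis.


|alpha|^2 = 25/26 = 0.9615
|beta|^2 = 1 - 25/26 = 1/26 = 0.0385
P(|0>) = |alpha|^2 = 0.9615

0.9615


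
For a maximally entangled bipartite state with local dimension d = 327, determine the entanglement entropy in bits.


For a maximally entangled state in d x d:
S = log2(d) = log2(327)
= 8.3531

8.3531


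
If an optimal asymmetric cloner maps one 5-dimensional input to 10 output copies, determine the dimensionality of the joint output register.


Output space = H^(tensor 10) where dim(H) = 5
dim = 5^10
= 25 (after 2 factors)
= 125 (after 3 factors)
= 625 (after 4 factors)
= 3125 (after 5 factors)
= 15625 (after 6 factors)
= 78125 (after 7 factors)
= 390625 (after 8 factors)
= 1953125 (after 9 factors)
= 9765625 (after 10 factors)
= 9765625

9765625


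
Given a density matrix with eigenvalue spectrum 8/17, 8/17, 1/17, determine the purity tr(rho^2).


tr(rho^2) = sum of eigenvalues squared
= (8/17)^2 + (8/17)^2 + (1/17)^2
= (64 + 64 + 1) / 289
= 129/289
= 0.4464

0.4464


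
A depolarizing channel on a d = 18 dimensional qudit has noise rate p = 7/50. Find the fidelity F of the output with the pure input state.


F = (1-p) + p/d
= (1 - 0.1400) + 0.1400/18
= 0.8600 + 0.0078
= 0.8678

0.8678


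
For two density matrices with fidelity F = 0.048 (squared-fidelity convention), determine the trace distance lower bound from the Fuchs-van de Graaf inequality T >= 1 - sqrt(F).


Fuchs-van de Graaf (squared-fidelity convention): 1 - sqrt(F) <= T <= sqrt(1 - F).
Lower bound: T >= 1 - sqrt(F)
sqrt(F) = sqrt(0.048) = 0.2191
T >= 1 - 0.2191
T >= 0.7809

0.7809


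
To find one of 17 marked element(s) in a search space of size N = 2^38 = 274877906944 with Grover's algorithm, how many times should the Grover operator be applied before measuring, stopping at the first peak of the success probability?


After j Grover iterations the success probability is P(j) = sin^2((2j+1)*theta), where sin(theta) = sqrt(k/N).
N = 2^38 = 274877906944, k = 17
sin(theta) = sqrt(k/N) = 7.864199878e-06
theta = arcsin(sqrt(k/N)) = 7.864199878e-06 rad
P(j) reaches its first maximum when (2j+1)*theta is as close as possible to pi/2, i.e. j = round(pi/(4*theta) - 1/2).
pi/(4*theta) - 1/2 = 99869.5663
(For comparison, the common estimate pi/4 * sqrt(N/k) = 99870.0663; the exact maximiser is used here.)
Optimal iterations = 99870

99870


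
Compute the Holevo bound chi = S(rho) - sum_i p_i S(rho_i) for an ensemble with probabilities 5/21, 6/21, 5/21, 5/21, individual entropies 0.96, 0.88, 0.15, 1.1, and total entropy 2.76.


chi = S(rho) - sum_i p_i * S(rho_i)
Weighted entropy = 5/21 * 0.96 + 6/21 * 0.88 + 5/21 * 0.15 + 5/21 * 1.1
= 0.7776
chi = 2.76 - 0.7776
= 1.9824

1.9824


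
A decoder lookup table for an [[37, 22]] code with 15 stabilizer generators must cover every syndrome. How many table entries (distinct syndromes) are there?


Each stabilizer generator gives a binary (+1 or -1) measurement outcome.
With 15 independent generators:
Total syndromes = 2^15
= 32768

32768


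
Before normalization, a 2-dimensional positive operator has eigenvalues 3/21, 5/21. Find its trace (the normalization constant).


tr(M) = sum of eigenvalues
= 3/21 + 5/21
= 8/21
= 0.3810

0.3810


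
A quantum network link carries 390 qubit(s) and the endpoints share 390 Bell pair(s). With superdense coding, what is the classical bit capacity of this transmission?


Superdense coding allows 2 classical bits per shared entangled pair.
390 pair(s) -> 2 * 390 = 780 classical bits

780


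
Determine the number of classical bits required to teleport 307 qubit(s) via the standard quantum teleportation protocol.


Quantum teleportation requires 2 classical bits per qubit teleported.
307 qubit(s) -> 2 * 307 = 614 classical bits

614


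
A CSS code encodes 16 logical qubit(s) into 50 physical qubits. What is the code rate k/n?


Code rate R = k/n
= 16/50
= 0.3200

0.3200


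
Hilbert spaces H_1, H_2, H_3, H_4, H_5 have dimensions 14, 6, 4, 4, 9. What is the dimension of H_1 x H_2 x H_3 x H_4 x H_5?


dim(H_1 x H_2 x H_3 x H_4 x H_5) = 14 * 6 * 4 * 4 * 9
= 84 * 4 * 4 * 9
= 336 * 4 * 9
= 1344 * 9
= 12096

12096


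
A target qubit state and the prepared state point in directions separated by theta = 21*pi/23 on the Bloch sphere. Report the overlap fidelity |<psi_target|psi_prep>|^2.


For states separated by angle theta on Bloch sphere:
F = cos^2(theta/2)
theta = 21*pi/23 = 2.8684
theta/2 = 1.4342
cos(theta/2) = 0.1362
F = 0.0185

0.0185


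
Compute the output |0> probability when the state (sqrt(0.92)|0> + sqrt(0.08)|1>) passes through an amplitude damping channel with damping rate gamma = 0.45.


For amplitude damping with parameter gamma on state sqrt(a)|0> + sqrt(b)|1>:
alpha^2 = 0.92, beta^2 = 0.08
P(|0>) = alpha^2 + gamma * beta^2
= 0.92 + 0.45 * 0.08
= 0.92 + 0.0360
= 0.9560

0.9560


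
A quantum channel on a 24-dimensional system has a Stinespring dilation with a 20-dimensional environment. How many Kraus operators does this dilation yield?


Tracing out the environment in an orthonormal basis {|i>_E} gives Kraus operators K_i = <i|_E U |0>_E.
Number of Kraus operators = dim(H_env) = d_env
= 20

20


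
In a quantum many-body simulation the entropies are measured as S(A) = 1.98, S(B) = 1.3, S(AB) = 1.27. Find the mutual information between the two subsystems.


I(A:B) = S(A) + S(B) - S(AB)
= 1.98 + 1.3 - 1.27
= 2.0100

2.0100


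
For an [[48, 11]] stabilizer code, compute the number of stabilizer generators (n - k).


For an [[n,k]] stabilizer code:
Number of stabilizer generators = n - k
= 48 - 11
= 37

37


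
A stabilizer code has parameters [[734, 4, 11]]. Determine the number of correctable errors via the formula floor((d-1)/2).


Code parameters: [[734, 4, 11]], distance d = 11.
Number of correctable errors = floor((d-1)/2)
= floor((11 - 1)/2)
= floor(10/2)
= 5

5


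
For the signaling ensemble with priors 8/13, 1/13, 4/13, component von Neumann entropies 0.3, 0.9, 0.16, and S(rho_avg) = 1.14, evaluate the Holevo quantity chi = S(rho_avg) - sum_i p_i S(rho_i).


chi = S(rho) - sum_i p_i * S(rho_i)
Weighted entropy = 8/13 * 0.3 + 1/13 * 0.9 + 4/13 * 0.16
= 0.3031
chi = 1.14 - 0.3031
= 0.8369

0.8369


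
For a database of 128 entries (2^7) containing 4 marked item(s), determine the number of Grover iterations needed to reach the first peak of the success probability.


After j Grover iterations the success probability is P(j) = sin^2((2j+1)*theta), where sin(theta) = sqrt(k/N).
N = 2^7 = 128, k = 4
sin(theta) = sqrt(k/N) = 0.1767766953
theta = arcsin(sqrt(k/N)) = 0.1777106008 rad
P(j) reaches its first maximum when (2j+1)*theta is as close as possible to pi/2, i.e. j = round(pi/(4*theta) - 1/2).
pi/(4*theta) - 1/2 = 3.9195
(For comparison, the common estimate pi/4 * sqrt(N/k) = 4.4429; the exact maximiser is used here.)
Optimal iterations = 4

4


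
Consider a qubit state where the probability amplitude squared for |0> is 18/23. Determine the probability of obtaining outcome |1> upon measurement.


|alpha|^2 = 18/23 = 0.7826
|beta|^2 = 1 - 18/23 = 5/23 = 0.2174
P(|1>) = |beta|^2 = 0.2174

0.2174


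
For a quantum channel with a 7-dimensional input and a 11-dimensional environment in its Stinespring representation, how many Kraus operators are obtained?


Tracing out the environment in an orthonormal basis {|i>_E} gives Kraus operators K_i = <i|_E U |0>_E.
Number of Kraus operators = dim(H_env) = d_env
= 11

11


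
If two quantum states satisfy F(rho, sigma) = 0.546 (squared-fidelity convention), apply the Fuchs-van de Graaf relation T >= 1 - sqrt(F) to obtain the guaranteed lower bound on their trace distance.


Fuchs-van de Graaf (squared-fidelity convention): 1 - sqrt(F) <= T <= sqrt(1 - F).
Lower bound: T >= 1 - sqrt(F)
sqrt(F) = sqrt(0.546) = 0.7389
T >= 1 - 0.7389
T >= 0.2611

0.2611


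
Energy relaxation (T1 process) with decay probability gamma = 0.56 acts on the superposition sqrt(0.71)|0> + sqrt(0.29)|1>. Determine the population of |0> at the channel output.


For amplitude damping with parameter gamma on state sqrt(a)|0> + sqrt(b)|1>:
alpha^2 = 0.71, beta^2 = 0.29
P(|0>) = alpha^2 + gamma * beta^2
= 0.71 + 0.56 * 0.29
= 0.71 + 0.1624
= 0.8724

0.8724
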